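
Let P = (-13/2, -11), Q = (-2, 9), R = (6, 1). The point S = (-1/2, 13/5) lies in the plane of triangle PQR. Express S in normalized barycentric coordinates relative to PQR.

Signed area of the reference triangle: [PQR] = ½·((-13/2)·(9−1) + (-2)·(1−(-11)) + 6·(-11−9)) = ½·(-52 − 24 − 120) = -98.
[SQR] = ½·((-1/2)·(9−1) + (-2)·(1−(13/5)) + 6·(13/5−9)) = ½·(-4 + 16/5 − 192/5) = -98/5, so the P-coordinate is (-98/5)/(-98) = 1/5.
[PSR] = ½·((-13/2)·(13/5−1) + (-1/2)·(1−(-11)) + 6·(-11−(13/5))) = ½·(-52/5 − 6 − 408/5) = -49, so the Q-coordinate is 1/2.
[PQS] = ½·((-13/2)·(9−(13/5)) + (-2)·(13/5−(-11)) + (-1/2)·(-11−9)) = ½·(-208/5 − 136/5 + 10) = -147/5, so the R-coordinate is 3/10.

(1/5, 1/2, 3/10)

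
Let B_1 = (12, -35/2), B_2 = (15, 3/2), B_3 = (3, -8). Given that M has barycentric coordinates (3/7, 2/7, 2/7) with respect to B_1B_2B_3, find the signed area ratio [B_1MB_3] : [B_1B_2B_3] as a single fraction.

2/7

The signed ratio [B_1MB_3]/[B_1B_2B_3] equals the barycentric coordinate of M at vertex B_2, which is 2/7.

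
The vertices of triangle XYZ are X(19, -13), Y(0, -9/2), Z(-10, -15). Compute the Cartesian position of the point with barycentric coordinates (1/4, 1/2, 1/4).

(9/4, -37/4)

W = (1/4)·X + (1/2)·Y + (1/4)·Z.
x-coordinate: (1/4)·19 + (1/2)·0 + (1/4)·(-10) = 9/4.
y-coordinate: (1/4)·(-13) + (1/2)·(-9/2) + (1/4)·(-15) = -37/4.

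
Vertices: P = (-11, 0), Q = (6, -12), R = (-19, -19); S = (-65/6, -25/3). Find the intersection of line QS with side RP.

(-71/5, -38/5)

Barycentric coordinates of S with respect to PQR: (1/2, 1/6, 1/3).
On side RP the Q-coordinate is zero; dropping S's Q-weight 1/6 and renormalizing the remaining 1/3 : 1/2 gives weights 2/5, 3/5 on R, P.
T = (2/5)·(-19, -19) + (3/5)·(-11, 0) = (-71/5, -38/5).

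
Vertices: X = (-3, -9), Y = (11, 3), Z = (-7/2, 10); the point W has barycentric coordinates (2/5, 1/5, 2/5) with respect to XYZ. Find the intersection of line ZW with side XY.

(5/3, -5)

Line ZW meets XY where the Z-coordinate vanishes; zeroing W's Z-weight and renormalizing leaves X, Y-weights 2/5 : 1/5 → (2/3, 1/3).
So V = (2/3)·X + (1/3)·Y = (5/3, -5).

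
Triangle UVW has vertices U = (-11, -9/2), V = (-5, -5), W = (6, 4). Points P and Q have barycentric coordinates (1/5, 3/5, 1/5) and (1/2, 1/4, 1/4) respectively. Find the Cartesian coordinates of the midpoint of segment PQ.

Barycentric coordinates of the midpoint are the average: (7/20, 17/40, 9/40).
Converting: (7/20)·U + (17/40)·V + (9/40)·W = (-37/8, -14/5).

(-37/8, -14/5)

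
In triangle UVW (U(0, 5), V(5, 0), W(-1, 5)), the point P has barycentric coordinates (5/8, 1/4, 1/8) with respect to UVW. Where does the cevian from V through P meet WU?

Line VP meets WU where the V-coordinate vanishes; zeroing P's V-weight and renormalizing leaves W, U-weights 1/8 : 5/8 → (1/6, 5/6).
So Q = (1/6)·W + (5/6)·U = (-1/6, 5).

(-1/6, 5)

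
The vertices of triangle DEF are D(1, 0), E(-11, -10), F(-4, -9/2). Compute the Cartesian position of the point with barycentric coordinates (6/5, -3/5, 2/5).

G = (6/5)·D + (-3/5)·E + (2/5)·F.
x-coordinate: (6/5)·1 + (-3/5)·(-11) + (2/5)·(-4) = 31/5.
y-coordinate: (6/5)·0 + (-3/5)·(-10) + (2/5)·(-9/2) = 21/5.

(31/5, 21/5)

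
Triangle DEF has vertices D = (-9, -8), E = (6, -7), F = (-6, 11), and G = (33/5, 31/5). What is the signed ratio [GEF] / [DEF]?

-3/5

[DEF] = ½·((-9)·(-7−11) + 6·(11−(-8)) + (-6)·(-8−(-7))) = ½·(162 + 114 + 6) = 141.
[GEF] = ½·((33/5)·(-7−11) + 6·(11−(31/5)) + (-6)·(31/5−(-7))) = ½·(-594/5 + 144/5 − 396/5) = -423/5, so the ratio is (-423/5)/141 = -3/5.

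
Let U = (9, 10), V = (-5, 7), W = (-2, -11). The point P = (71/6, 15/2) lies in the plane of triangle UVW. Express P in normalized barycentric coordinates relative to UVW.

Signed area of the reference triangle: [UVW] = ½·(9·(7−(-11)) + (-5)·(-11−10) + (-2)·(10−7)) = ½·(162 + 105 − 6) = 261/2.
[PVW] = ½·((71/6)·(7−(-11)) + (-5)·(-11−(15/2)) + (-2)·(15/2−7)) = ½·(213 + 185/2 − 1) = 609/4, so the U-coordinate is (609/4)/(261/2) = 7/6.
[UPW] = ½·(9·(15/2−(-11)) + (71/6)·(-11−10) + (-2)·(10−(15/2))) = ½·(333/2 − 497/2 − 5) = -87/2, so the V-coordinate is -1/3.
[UVP] = ½·(9·(7−(15/2)) + (-5)·(15/2−10) + (71/6)·(10−7)) = ½·(-9/2 + 25/2 + 71/2) = 87/4, so the W-coordinate is 1/6.

(7/6, -1/3, 1/6)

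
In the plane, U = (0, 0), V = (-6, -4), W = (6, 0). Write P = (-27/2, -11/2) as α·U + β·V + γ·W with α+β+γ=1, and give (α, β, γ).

(1/2, 11/8, -7/8)

Signed area of the reference triangle: [UVW] = ½·(0·(-4−0) + (-6)·(0−0) + 6·(0−(-4))) = ½·(0 + 0 + 24) = 12.
[PVW] = ½·((-27/2)·(-4−0) + (-6)·(0−(-11/2)) + 6·(-11/2−(-4))) = ½·(54 − 33 − 9) = 6, so the U-coordinate is 6/12 = 1/2.
[UPW] = ½·(0·(-11/2−0) + (-27/2)·(0−0) + 6·(0−(-11/2))) = ½·(0 + 0 + 33) = 33/2, so the V-coordinate is 11/8.
[UVP] = ½·(0·(-4−(-11/2)) + (-6)·(-11/2−0) + (-27/2)·(0−(-4))) = ½·(0 + 33 − 54) = -21/2, so the W-coordinate is -7/8.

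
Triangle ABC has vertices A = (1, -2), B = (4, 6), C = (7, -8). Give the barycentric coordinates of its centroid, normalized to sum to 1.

(1/3, 1/3, 1/3)

The centroid is the average of the vertices, so each weight is 1/3.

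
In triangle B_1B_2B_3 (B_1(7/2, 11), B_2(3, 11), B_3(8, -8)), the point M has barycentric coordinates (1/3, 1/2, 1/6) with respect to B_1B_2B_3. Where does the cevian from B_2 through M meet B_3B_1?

Line B_2M meets B_3B_1 where the B_2-coordinate vanishes; zeroing M's B_2-weight and renormalizing leaves B_3, B_1-weights 1/6 : 1/3 → (1/3, 2/3).
So N = (1/3)·B_3 + (2/3)·B_1 = (5, 14/3).

(5, 14/3)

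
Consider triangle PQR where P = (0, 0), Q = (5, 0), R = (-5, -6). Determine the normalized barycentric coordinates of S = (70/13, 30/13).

(9/13, 9/13, -5/13)

Signed area of the reference triangle: [PQR] = ½·(0·(0−(-6)) + 5·(-6−0) + (-5)·(0−0)) = ½·(0 − 30 + 0) = -15.
[SQR] = ½·((70/13)·(0−(-6)) + 5·(-6−(30/13)) + (-5)·(30/13−0)) = ½·(420/13 − 540/13 − 150/13) = -135/13, so the P-coordinate is (-135/13)/(-15) = 9/13.
[PSR] = ½·(0·(30/13−(-6)) + (70/13)·(-6−0) + (-5)·(0−(30/13))) = ½·(0 − 420/13 + 150/13) = -135/13, so the Q-coordinate is 9/13.
[PQS] = ½·(0·(0−(30/13)) + 5·(30/13−0) + (70/13)·(0−0)) = ½·(0 + 150/13 + 0) = 75/13, so the R-coordinate is -5/13.
Check: 9/13 + 9/13 − 5/13 = 1.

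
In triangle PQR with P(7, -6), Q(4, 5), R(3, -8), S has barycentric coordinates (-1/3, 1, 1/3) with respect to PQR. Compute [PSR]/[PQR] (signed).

The signed ratio [PSR]/[PQR] equals the barycentric coordinate of S at vertex Q, which is 1.

1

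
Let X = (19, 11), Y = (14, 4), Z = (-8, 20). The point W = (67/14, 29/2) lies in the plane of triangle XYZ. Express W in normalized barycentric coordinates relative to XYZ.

Signed area of the reference triangle: [XYZ] = ½·(19·(4−20) + 14·(20−11) + (-8)·(11−4)) = ½·(-304 + 126 − 56) = -117.
[WYZ] = ½·((67/14)·(4−20) + 14·(20−(29/2)) + (-8)·(29/2−4)) = ½·(-536/7 + 77 − 84) = -585/14, so the X-coordinate is (-585/14)/(-117) = 5/14.
[XWZ] = ½·(19·(29/2−20) + (67/14)·(20−11) + (-8)·(11−(29/2))) = ½·(-209/2 + 603/14 + 28) = -117/7, so the Y-coordinate is 1/7.
[XYW] = ½·(19·(4−(29/2)) + 14·(29/2−11) + (67/14)·(11−4)) = ½·(-399/2 + 49 + 67/2) = -117/2, so the Z-coordinate is 1/2.

(5/14, 1/7, 1/2)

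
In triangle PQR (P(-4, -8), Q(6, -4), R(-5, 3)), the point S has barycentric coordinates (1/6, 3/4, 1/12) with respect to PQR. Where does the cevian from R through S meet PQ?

(46/11, -52/11)

Line RS meets PQ where the R-coordinate vanishes; zeroing S's R-weight and renormalizing leaves P, Q-weights 1/6 : 3/4 → (2/11, 9/11).
So T = (2/11)·P + (9/11)·Q = (46/11, -52/11).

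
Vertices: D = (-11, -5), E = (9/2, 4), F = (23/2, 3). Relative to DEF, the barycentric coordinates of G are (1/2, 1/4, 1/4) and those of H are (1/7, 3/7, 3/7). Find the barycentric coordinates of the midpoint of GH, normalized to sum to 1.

(9/28, 19/56, 19/56)

Since both coordinate triples sum to 1, the midpoint's barycentrics are the componentwise average.
(1/2+1/7)/2 = 9/28; similarly 19/56 and 19/56.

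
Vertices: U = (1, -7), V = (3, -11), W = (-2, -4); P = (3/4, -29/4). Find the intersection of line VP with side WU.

Barycentric coordinates of P with respect to UVW: (1/2, 1/4, 1/4).
On side WU the V-coordinate is zero; dropping P's V-weight 1/4 and renormalizing the remaining 1/4 : 1/2 gives weights 1/3, 2/3 on W, U.
Q = (1/3)·(-2, -4) + (2/3)·(1, -7) = (0, -6).

(0, -6)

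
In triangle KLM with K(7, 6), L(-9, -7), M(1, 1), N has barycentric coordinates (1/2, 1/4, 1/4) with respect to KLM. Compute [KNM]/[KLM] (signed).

The signed ratio [KNM]/[KLM] equals the barycentric coordinate of N at vertex L, which is 1/4.

1/4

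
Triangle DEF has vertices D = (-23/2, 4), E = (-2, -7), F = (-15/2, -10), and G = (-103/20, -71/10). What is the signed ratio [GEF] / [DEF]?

[DEF] = ½·((-23/2)·(-7−(-10)) + (-2)·(-10−4) + (-15/2)·(4−(-7))) = ½·(-69/2 + 28 − 165/2) = -89/2.
[GEF] = ½·((-103/20)·(-7−(-10)) + (-2)·(-10−(-71/10)) + (-15/2)·(-71/10−(-7))) = ½·(-309/20 + 29/5 + 3/4) = -89/20, so the ratio is (-89/20)/(-89/2) = 1/10.

1/10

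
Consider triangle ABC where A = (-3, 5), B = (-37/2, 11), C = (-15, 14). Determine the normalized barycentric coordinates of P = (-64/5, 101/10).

(3/10, 2/5, 3/10)

Signed area of the reference triangle: [ABC] = ½·((-3)·(11−14) + (-37/2)·(14−5) + (-15)·(5−11)) = ½·(9 − 333/2 + 90) = -135/4.
[PBC] = ½·((-64/5)·(11−14) + (-37/2)·(14−(101/10)) + (-15)·(101/10−11)) = ½·(192/5 − 1443/20 + 27/2) = -81/8, so the A-coordinate is (-81/8)/(-135/4) = 3/10.
[APC] = ½·((-3)·(101/10−14) + (-64/5)·(14−5) + (-15)·(5−(101/10))) = ½·(117/10 − 576/5 + 153/2) = -27/2, so the B-coordinate is 2/5.
[ABP] = ½·((-3)·(11−(101/10)) + (-37/2)·(101/10−5) + (-64/5)·(5−11)) = ½·(-27/10 − 1887/20 + 384/5) = -81/8, so the C-coordinate is 3/10.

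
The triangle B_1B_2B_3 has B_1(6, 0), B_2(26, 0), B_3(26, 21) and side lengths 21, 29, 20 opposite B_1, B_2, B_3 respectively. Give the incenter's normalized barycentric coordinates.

(3/10, 29/70, 2/7)

The incenter has barycentric coordinates proportional to the opposite side lengths: (21 : 29 : 20).
Normalizing by 21+29+20 = 70 gives (3/10, 29/70, 2/7).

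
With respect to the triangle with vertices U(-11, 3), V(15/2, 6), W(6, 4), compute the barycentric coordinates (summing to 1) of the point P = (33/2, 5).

(-3/5, 1/5, 7/5)

Signed area of the reference triangle: [UVW] = ½·((-11)·(6−4) + (15/2)·(4−3) + 6·(3−6)) = ½·(-22 + 15/2 − 18) = -65/4.
[PVW] = ½·((33/2)·(6−4) + (15/2)·(4−5) + 6·(5−6)) = ½·(33 − 15/2 − 6) = 39/4, so the U-coordinate is (39/4)/(-65/4) = -3/5.
[UPW] = ½·((-11)·(5−4) + (33/2)·(4−3) + 6·(3−5)) = ½·(-11 + 33/2 − 12) = -13/4, so the V-coordinate is 1/5.
[UVP] = ½·((-11)·(6−5) + (15/2)·(5−3) + (33/2)·(3−6)) = ½·(-11 + 15 − 99/2) = -91/4, so the W-coordinate is 7/5.
Check: -3/5 + 1/5 + 7/5 = 1.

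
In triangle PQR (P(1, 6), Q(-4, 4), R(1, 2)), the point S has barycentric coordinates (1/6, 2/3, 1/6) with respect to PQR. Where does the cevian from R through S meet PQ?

(-3, 22/5)

Line RS meets PQ where the R-coordinate vanishes; zeroing S's R-weight and renormalizing leaves P, Q-weights 1/6 : 2/3 → (1/5, 4/5).
So T = (1/5)·P + (4/5)·Q = (-3, 22/5).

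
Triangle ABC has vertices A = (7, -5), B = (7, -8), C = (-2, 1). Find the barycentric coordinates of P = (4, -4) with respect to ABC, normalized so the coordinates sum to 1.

(1/3, 1/3, 1/3)

Signed area of the reference triangle: [ABC] = ½·(7·(-8−1) + 7·(1−(-5)) + (-2)·(-5−(-8))) = ½·(-63 + 42 − 6) = -27/2.
[PBC] = ½·(4·(-8−1) + 7·(1−(-4)) + (-2)·(-4−(-8))) = ½·(-36 + 35 − 8) = -9/2, so the A-coordinate is (-9/2)/(-27/2) = 1/3.
[APC] = ½·(7·(-4−1) + 4·(1−(-5)) + (-2)·(-5−(-4))) = ½·(-35 + 24 + 2) = -9/2, so the B-coordinate is 1/3.
[ABP] = ½·(7·(-8−(-4)) + 7·(-4−(-5)) + 4·(-5−(-8))) = ½·(-28 + 7 + 12) = -9/2, so the C-coordinate is 1/3.
Check: 1/3 + 1/3 + 1/3 = 1.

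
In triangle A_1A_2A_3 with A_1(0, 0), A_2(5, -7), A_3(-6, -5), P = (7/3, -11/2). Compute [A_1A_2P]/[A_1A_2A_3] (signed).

1/6

[A_1A_2A_3] = ½·(0·(-7−(-5)) + 5·(-5−0) + (-6)·(0−(-7))) = ½·(0 − 25 − 42) = -67/2.
[A_1A_2P] = ½·(0·(-7−(-11/2)) + 5·(-11/2−0) + (7/3)·(0−(-7))) = ½·(0 − 55/2 + 49/3) = -67/12, so the ratio is (-67/12)/(-67/2) = 1/6.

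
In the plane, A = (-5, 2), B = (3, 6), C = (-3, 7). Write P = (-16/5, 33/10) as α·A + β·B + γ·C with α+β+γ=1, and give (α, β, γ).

(7/10, 1/5, 1/10)

Signed area of the reference triangle: [ABC] = ½·((-5)·(6−7) + 3·(7−2) + (-3)·(2−6)) = ½·(5 + 15 + 12) = 16.
[PBC] = ½·((-16/5)·(6−7) + 3·(7−(33/10)) + (-3)·(33/10−6)) = ½·(16/5 + 111/10 + 81/10) = 56/5, so the A-coordinate is (56/5)/16 = 7/10.
[APC] = ½·((-5)·(33/10−7) + (-16/5)·(7−2) + (-3)·(2−(33/10))) = ½·(37/2 − 16 + 39/10) = 16/5, so the B-coordinate is 1/5.
[ABP] = ½·((-5)·(6−(33/10)) + 3·(33/10−2) + (-16/5)·(2−6)) = ½·(-27/2 + 39/10 + 64/5) = 8/5, so the C-coordinate is 1/10.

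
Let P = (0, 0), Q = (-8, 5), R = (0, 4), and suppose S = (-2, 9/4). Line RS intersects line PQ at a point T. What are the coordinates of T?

(-8/3, 5/3)

Barycentric coordinates of S with respect to PQR: (1/2, 1/4, 1/4).
On side PQ the R-coordinate is zero; dropping S's R-weight 1/4 and renormalizing the remaining 1/2 : 1/4 gives weights 2/3, 1/3 on P, Q.
T = (2/3)·(0, 0) + (1/3)·(-8, 5) = (-8/3, 5/3).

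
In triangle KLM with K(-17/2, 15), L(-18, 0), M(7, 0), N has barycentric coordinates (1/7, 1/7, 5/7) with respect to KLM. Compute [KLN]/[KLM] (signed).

The signed ratio [KLN]/[KLM] equals the barycentric coordinate of N at vertex M, which is 5/7.

5/7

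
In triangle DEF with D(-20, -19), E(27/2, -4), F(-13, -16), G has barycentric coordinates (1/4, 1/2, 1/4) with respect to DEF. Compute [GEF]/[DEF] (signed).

1/4

The signed ratio [GEF]/[DEF] equals the barycentric coordinate of G at vertex D, which is 1/4.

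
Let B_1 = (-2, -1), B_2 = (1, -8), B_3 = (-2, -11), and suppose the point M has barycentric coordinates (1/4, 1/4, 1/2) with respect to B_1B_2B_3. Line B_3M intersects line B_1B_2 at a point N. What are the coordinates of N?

Line B_3M meets B_1B_2 where the B_3-coordinate vanishes; zeroing M's B_3-weight and renormalizing leaves B_1, B_2-weights 1/4 : 1/4 → (1/2, 1/2).
So N = (1/2)·B_1 + (1/2)·B_2 = (-1/2, -9/2).

(-1/2, -9/2)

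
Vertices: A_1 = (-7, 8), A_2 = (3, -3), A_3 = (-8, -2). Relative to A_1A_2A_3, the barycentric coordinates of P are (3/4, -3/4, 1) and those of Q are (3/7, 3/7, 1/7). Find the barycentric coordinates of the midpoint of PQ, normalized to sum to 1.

(33/56, -9/56, 4/7)

Since both coordinate triples sum to 1, the midpoint's barycentrics are the componentwise average.
(3/4+3/7)/2 = 33/56; similarly -9/56 and 4/7.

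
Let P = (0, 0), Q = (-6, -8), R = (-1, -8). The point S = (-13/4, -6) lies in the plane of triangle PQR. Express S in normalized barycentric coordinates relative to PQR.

(1/4, 1/2, 1/4)

Signed area of the reference triangle: [PQR] = ½·(0·(-8−(-8)) + (-6)·(-8−0) + (-1)·(0−(-8))) = ½·(0 + 48 − 8) = 20.
[SQR] = ½·((-13/4)·(-8−(-8)) + (-6)·(-8−(-6)) + (-1)·(-6−(-8))) = ½·(0 + 12 − 2) = 5, so the P-coordinate is 5/20 = 1/4.
[PSR] = ½·(0·(-6−(-8)) + (-13/4)·(-8−0) + (-1)·(0−(-6))) = ½·(0 + 26 − 6) = 10, so the Q-coordinate is 1/2.
[PQS] = ½·(0·(-8−(-6)) + (-6)·(-6−0) + (-13/4)·(0−(-8))) = ½·(0 + 36 − 26) = 5, so the R-coordinate is 1/4.
Check: 1/4 + 1/2 + 1/4 = 1.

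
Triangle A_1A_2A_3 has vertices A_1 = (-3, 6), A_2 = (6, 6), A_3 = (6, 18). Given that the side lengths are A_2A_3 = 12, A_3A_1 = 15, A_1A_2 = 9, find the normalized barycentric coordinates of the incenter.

The incenter has barycentric coordinates proportional to the opposite side lengths: (12 : 15 : 9).
Normalizing by 12+15+9 = 36 gives (1/3, 5/12, 1/4).

(1/3, 5/12, 1/4)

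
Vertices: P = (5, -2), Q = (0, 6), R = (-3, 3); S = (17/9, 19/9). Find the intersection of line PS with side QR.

(-3/5, 27/5)

Barycentric coordinates of S with respect to PQR: (4/9, 4/9, 1/9).
On side QR the P-coordinate is zero; dropping S's P-weight 4/9 and renormalizing the remaining 4/9 : 1/9 gives weights 4/5, 1/5 on Q, R.
T = (4/5)·(0, 6) + (1/5)·(-3, 3) = (-3/5, 27/5).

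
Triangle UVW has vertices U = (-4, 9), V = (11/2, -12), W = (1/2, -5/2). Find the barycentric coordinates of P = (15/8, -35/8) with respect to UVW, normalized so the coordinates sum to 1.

(1/4, 1/2, 1/4)

Signed area of the reference triangle: [UVW] = ½·((-4)·(-12−(-5/2)) + (11/2)·(-5/2−9) + (1/2)·(9−(-12))) = ½·(38 − 253/4 + 21/2) = -59/8.
[PVW] = ½·((15/8)·(-12−(-5/2)) + (11/2)·(-5/2−(-35/8)) + (1/2)·(-35/8−(-12))) = ½·(-285/16 + 165/16 + 61/16) = -59/32, so the U-coordinate is (-59/32)/(-59/8) = 1/4.
[UPW] = ½·((-4)·(-35/8−(-5/2)) + (15/8)·(-5/2−9) + (1/2)·(9−(-35/8))) = ½·(15/2 − 345/16 + 107/16) = -59/16, so the V-coordinate is 1/2.
[UVP] = ½·((-4)·(-12−(-35/8)) + (11/2)·(-35/8−9) + (15/8)·(9−(-12))) = ½·(61/2 − 1177/16 + 315/8) = -59/32, so the W-coordinate is 1/4.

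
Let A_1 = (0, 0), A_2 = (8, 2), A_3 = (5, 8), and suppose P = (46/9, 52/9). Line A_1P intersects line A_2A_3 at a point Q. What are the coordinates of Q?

Barycentric coordinates of P with respect to A_1A_2A_3: (1/9, 2/9, 2/3).
On side A_2A_3 the A_1-coordinate is zero; dropping P's A_1-weight 1/9 and renormalizing the remaining 2/9 : 2/3 gives weights 1/4, 3/4 on A_2, A_3.
Q = (1/4)·(8, 2) + (3/4)·(5, 8) = (23/4, 13/2).

(23/4, 13/2)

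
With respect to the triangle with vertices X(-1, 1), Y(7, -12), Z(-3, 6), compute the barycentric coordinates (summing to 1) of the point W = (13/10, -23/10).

Signed area of the reference triangle: [XYZ] = ½·((-1)·(-12−6) + 7·(6−1) + (-3)·(1−(-12))) = ½·(18 + 35 − 39) = 7.
[WYZ] = ½·((13/10)·(-12−6) + 7·(6−(-23/10)) + (-3)·(-23/10−(-12))) = ½·(-117/5 + 581/10 − 291/10) = 14/5, so the X-coordinate is (14/5)/7 = 2/5.
[XWZ] = ½·((-1)·(-23/10−6) + (13/10)·(6−1) + (-3)·(1−(-23/10))) = ½·(83/10 + 13/2 − 99/10) = 49/20, so the Y-coordinate is 7/20.
[XYW] = ½·((-1)·(-12−(-23/10)) + 7·(-23/10−1) + (13/10)·(1−(-12))) = ½·(97/10 − 231/10 + 169/10) = 7/4, so the Z-coordinate is 1/4.
Check: 2/5 + 7/20 + 1/4 = 1.

(2/5, 7/20, 1/4)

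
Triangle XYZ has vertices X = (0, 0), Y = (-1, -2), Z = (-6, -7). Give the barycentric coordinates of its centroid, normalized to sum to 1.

(1/3, 1/3, 1/3)

The centroid is the average of the vertices, so each weight is 1/3.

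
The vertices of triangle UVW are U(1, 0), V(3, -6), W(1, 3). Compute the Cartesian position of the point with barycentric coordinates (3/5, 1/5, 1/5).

P = (3/5)·U + (1/5)·V + (1/5)·W.
x-coordinate: (3/5)·1 + (1/5)·3 + (1/5)·1 = 7/5.
y-coordinate: (3/5)·0 + (1/5)·(-6) + (1/5)·3 = -3/5.

(7/5, -3/5)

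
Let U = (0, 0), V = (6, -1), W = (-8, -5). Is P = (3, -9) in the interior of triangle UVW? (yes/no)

no

Barycentric coordinates of P: (-50/19, 87/38, 51/38).
The three coordinates are negative, positive, positive; a point is interior exactly when all three are positive.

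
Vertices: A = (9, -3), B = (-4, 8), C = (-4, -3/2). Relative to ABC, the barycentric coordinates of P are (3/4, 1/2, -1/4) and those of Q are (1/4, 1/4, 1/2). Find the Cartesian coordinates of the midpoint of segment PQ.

Barycentric coordinates of the midpoint are the average: (1/2, 3/8, 1/8).
Converting: (1/2)·A + (3/8)·B + (1/8)·C = (5/2, 21/16).

(5/2, 21/16)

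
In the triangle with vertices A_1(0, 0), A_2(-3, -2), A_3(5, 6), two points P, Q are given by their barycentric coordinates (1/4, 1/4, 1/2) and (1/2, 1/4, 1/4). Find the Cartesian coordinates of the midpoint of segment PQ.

(9/8, 7/4)

Barycentric coordinates of the midpoint are the average: (3/8, 1/4, 3/8).
Converting: (3/8)·A_1 + (1/4)·A_2 + (3/8)·A_3 = (9/8, 7/4).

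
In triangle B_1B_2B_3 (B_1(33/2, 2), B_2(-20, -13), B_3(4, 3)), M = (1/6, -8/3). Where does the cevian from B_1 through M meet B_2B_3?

Barycentric coordinates of M with respect to B_1B_2B_3: (1/3, 1/3, 1/3).
On side B_2B_3 the B_1-coordinate is zero; dropping M's B_1-weight 1/3 and renormalizing the remaining 1/3 : 1/3 gives weights 1/2, 1/2 on B_2, B_3.
N = (1/2)·(-20, -13) + (1/2)·(4, 3) = (-8, -5).

(-8, -5)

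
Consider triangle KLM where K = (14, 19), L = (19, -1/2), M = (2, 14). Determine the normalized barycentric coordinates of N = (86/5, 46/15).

Signed area of the reference triangle: [KLM] = ½·(14·(-1/2−14) + 19·(14−19) + 2·(19−(-1/2))) = ½·(-203 − 95 + 39) = -259/2.
[NLM] = ½·((86/5)·(-1/2−14) + 19·(14−(46/15)) + 2·(46/15−(-1/2))) = ½·(-1247/5 + 3116/15 + 107/15) = -259/15, so the K-coordinate is (-259/15)/(-259/2) = 2/15.
[KNM] = ½·(14·(46/15−14) + (86/5)·(14−19) + 2·(19−(46/15))) = ½·(-2296/15 − 86 + 478/15) = -518/5, so the L-coordinate is 4/5.
[KLN] = ½·(14·(-1/2−(46/15)) + 19·(46/15−19) + (86/5)·(19−(-1/2))) = ½·(-749/15 − 4541/15 + 1677/5) = -259/30, so the M-coordinate is 1/15.
Check: 2/15 + 4/5 + 1/15 = 1.

(2/15, 4/5, 1/15)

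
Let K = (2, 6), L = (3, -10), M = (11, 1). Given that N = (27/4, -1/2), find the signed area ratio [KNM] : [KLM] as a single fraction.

1/4

[KLM] = ½·(2·(-10−1) + 3·(1−6) + 11·(6−(-10))) = ½·(-22 − 15 + 176) = 139/2.
[KNM] = ½·(2·(-1/2−1) + (27/4)·(1−6) + 11·(6−(-1/2))) = ½·(-3 − 135/4 + 143/2) = 139/8, so the ratio is (139/8)/(139/2) = 1/4.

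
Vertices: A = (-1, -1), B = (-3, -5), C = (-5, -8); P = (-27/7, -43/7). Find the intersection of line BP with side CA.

Barycentric coordinates of P with respect to ABC: (1/7, 2/7, 4/7).
On side CA the B-coordinate is zero; dropping P's B-weight 2/7 and renormalizing the remaining 4/7 : 1/7 gives weights 4/5, 1/5 on C, A.
Q = (4/5)·(-5, -8) + (1/5)·(-1, -1) = (-21/5, -33/5).

(-21/5, -33/5)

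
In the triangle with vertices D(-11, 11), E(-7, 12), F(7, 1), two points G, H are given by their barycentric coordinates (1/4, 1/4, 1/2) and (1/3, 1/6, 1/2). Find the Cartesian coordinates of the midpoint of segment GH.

Barycentric coordinates of the midpoint are the average: (7/24, 5/24, 1/2).
Converting: (7/24)·D + (5/24)·E + (1/2)·F = (-7/6, 149/24).

(-7/6, 149/24)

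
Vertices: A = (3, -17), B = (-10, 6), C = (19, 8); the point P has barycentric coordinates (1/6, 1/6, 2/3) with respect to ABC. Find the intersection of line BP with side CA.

(79/5, 3)

Line BP meets CA where the B-coordinate vanishes; zeroing P's B-weight and renormalizing leaves C, A-weights 2/3 : 1/6 → (4/5, 1/5).
So Q = (4/5)·C + (1/5)·A = (79/5, 3).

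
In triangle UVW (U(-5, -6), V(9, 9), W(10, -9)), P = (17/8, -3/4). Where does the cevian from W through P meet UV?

Barycentric coordinates of P with respect to UVW: (1/2, 3/8, 1/8).
On side UV the W-coordinate is zero; dropping P's W-weight 1/8 and renormalizing the remaining 1/2 : 3/8 gives weights 4/7, 3/7 on U, V.
Q = (4/7)·(-5, -6) + (3/7)·(9, 9) = (1, 3/7).

(1, 3/7)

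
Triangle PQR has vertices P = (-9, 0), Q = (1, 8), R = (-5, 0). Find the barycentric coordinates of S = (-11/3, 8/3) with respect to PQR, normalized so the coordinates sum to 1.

Signed area of the reference triangle: [PQR] = ½·((-9)·(8−0) + 1·(0−0) + (-5)·(0−8)) = ½·(-72 + 0 + 40) = -16.
[SQR] = ½·((-11/3)·(8−0) + 1·(0−(8/3)) + (-5)·(8/3−8)) = ½·(-88/3 − 8/3 + 80/3) = -8/3, so the P-coordinate is (-8/3)/(-16) = 1/6.
[PSR] = ½·((-9)·(8/3−0) + (-11/3)·(0−0) + (-5)·(0−(8/3))) = ½·(-24 + 0 + 40/3) = -16/3, so the Q-coordinate is 1/3.
[PQS] = ½·((-9)·(8−(8/3)) + 1·(8/3−0) + (-11/3)·(0−8)) = ½·(-48 + 8/3 + 88/3) = -8, so the R-coordinate is 1/2.

(1/6, 1/3, 1/2)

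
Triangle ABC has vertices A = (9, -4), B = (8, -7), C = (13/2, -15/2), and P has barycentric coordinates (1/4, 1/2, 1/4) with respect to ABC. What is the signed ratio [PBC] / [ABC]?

The signed ratio [PBC]/[ABC] equals the barycentric coordinate of P at vertex A, which is 1/4.

1/4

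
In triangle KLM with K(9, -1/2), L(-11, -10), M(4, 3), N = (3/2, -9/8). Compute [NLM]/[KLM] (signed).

1/4

[KLM] = ½·(9·(-10−3) + (-11)·(3−(-1/2)) + 4·(-1/2−(-10))) = ½·(-117 − 77/2 + 38) = -235/4.
[NLM] = ½·((3/2)·(-10−3) + (-11)·(3−(-9/8)) + 4·(-9/8−(-10))) = ½·(-39/2 − 363/8 + 71/2) = -235/16, so the ratio is (-235/16)/(-235/4) = 1/4.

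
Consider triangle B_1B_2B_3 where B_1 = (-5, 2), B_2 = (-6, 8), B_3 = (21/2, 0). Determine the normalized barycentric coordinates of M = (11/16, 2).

Signed area of the reference triangle: [B_1B_2B_3] = ½·((-5)·(8−0) + (-6)·(0−2) + (21/2)·(2−8)) = ½·(-40 + 12 − 63) = -91/2.
[MB_2B_3] = ½·((11/16)·(8−0) + (-6)·(0−2) + (21/2)·(2−8)) = ½·(11/2 + 12 − 63) = -91/4, so the B_1-coordinate is (-91/4)/(-91/2) = 1/2.
[B_1MB_3] = ½·((-5)·(2−0) + (11/16)·(0−2) + (21/2)·(2−2)) = ½·(-10 − 11/8 + 0) = -91/16, so the B_2-coordinate is 1/8.
[B_1B_2M] = ½·((-5)·(8−2) + (-6)·(2−2) + (11/16)·(2−8)) = ½·(-30 + 0 − 33/8) = -273/16, so the B_3-coordinate is 3/8.
Check: 1/2 + 1/8 + 3/8 = 1.

(1/2, 1/8, 3/8)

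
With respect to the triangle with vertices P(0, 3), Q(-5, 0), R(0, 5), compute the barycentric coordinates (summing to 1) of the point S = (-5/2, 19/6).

Signed area of the reference triangle: [PQR] = ½·(0·(0−5) + (-5)·(5−3) + 0·(3−0)) = ½·(0 − 10 + 0) = -5.
[SQR] = ½·((-5/2)·(0−5) + (-5)·(5−(19/6)) + 0·(19/6−0)) = ½·(25/2 − 55/6 + 0) = 5/3, so the P-coordinate is (5/3)/(-5) = -1/3.
[PSR] = ½·(0·(19/6−5) + (-5/2)·(5−3) + 0·(3−(19/6))) = ½·(0 − 5 + 0) = -5/2, so the Q-coordinate is 1/2.
[PQS] = ½·(0·(0−(19/6)) + (-5)·(19/6−3) + (-5/2)·(3−0)) = ½·(0 − 5/6 − 15/2) = -25/6, so the R-coordinate is 5/6.

(-1/3, 1/2, 5/6)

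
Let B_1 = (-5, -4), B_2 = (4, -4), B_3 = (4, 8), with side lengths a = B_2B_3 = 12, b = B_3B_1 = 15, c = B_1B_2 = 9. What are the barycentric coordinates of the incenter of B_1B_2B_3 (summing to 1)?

(1/3, 5/12, 1/4)

The incenter has barycentric coordinates proportional to the opposite side lengths: (12 : 15 : 9).
Normalizing by 12+15+9 = 36 gives (1/3, 5/12, 1/4).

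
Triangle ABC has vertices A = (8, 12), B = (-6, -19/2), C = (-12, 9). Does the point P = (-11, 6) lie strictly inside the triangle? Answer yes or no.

yes

Barycentric coordinates of P: (1/776, 63/388, 649/776).
The three coordinates are positive, positive, positive; a point is interior exactly when all three are positive.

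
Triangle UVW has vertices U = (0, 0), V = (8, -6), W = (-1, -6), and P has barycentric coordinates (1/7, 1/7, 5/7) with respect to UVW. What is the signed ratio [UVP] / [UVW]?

The signed ratio [UVP]/[UVW] equals the barycentric coordinate of P at vertex W, which is 5/7.

5/7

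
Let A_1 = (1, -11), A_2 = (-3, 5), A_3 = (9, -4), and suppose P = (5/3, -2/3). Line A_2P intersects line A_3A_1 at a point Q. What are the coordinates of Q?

Barycentric coordinates of P with respect to A_1A_2A_3: (1/6, 1/2, 1/3).
On side A_3A_1 the A_2-coordinate is zero; dropping P's A_2-weight 1/2 and renormalizing the remaining 1/3 : 1/6 gives weights 2/3, 1/3 on A_3, A_1.
Q = (2/3)·(9, -4) + (1/3)·(1, -11) = (19/3, -19/3).

(19/3, -19/3)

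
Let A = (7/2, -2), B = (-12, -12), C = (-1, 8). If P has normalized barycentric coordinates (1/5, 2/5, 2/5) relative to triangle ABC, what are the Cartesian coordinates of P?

(-9/2, -2)

P = (1/5)·A + (2/5)·B + (2/5)·C.
x-coordinate: (1/5)·(7/2) + (2/5)·(-12) + (2/5)·(-1) = -9/2.
y-coordinate: (1/5)·(-2) + (2/5)·(-12) + (2/5)·8 = -2.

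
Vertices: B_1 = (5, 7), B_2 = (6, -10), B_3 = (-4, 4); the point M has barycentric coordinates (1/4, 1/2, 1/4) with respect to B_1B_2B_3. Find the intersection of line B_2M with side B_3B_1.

Line B_2M meets B_3B_1 where the B_2-coordinate vanishes; zeroing M's B_2-weight and renormalizing leaves B_3, B_1-weights 1/4 : 1/4 → (1/2, 1/2).
So N = (1/2)·B_3 + (1/2)·B_1 = (1/2, 11/2).

(1/2, 11/2)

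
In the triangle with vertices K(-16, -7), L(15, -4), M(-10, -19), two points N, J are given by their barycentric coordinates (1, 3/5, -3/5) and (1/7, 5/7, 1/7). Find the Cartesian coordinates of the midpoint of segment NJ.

(3, -16/7)

Barycentric coordinates of the midpoint are the average: (4/7, 23/35, -8/35).
Converting: (4/7)·K + (23/35)·L + (-8/35)·M = (3, -16/7).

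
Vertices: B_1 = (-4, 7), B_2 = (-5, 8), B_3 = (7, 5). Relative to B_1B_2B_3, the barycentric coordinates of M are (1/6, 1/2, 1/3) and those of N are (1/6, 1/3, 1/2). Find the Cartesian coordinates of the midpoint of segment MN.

(1/6, 79/12)

Barycentric coordinates of the midpoint are the average: (1/6, 5/12, 5/12).
Converting: (1/6)·B_1 + (5/12)·B_2 + (5/12)·B_3 = (1/6, 79/12).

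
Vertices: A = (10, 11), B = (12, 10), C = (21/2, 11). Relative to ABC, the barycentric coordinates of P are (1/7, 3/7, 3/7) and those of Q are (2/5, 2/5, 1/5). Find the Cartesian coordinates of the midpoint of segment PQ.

(769/70, 741/70)

Barycentric coordinates of the midpoint are the average: (19/70, 29/70, 11/35).
Converting: (19/70)·A + (29/70)·B + (11/35)·C = (769/70, 741/70).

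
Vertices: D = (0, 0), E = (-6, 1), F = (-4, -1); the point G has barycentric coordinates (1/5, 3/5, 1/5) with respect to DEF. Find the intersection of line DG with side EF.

(-11/2, 1/2)

Line DG meets EF where the D-coordinate vanishes; zeroing G's D-weight and renormalizing leaves E, F-weights 3/5 : 1/5 → (3/4, 1/4).
So H = (3/4)·E + (1/4)·F = (-11/2, 1/2).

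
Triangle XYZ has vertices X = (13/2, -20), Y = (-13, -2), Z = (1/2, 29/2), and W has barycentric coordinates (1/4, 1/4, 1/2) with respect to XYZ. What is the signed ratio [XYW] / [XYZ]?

The signed ratio [XYW]/[XYZ] equals the barycentric coordinate of W at vertex Z, which is 1/2.

1/2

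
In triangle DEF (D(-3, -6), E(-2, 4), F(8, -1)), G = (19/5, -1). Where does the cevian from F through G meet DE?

Barycentric coordinates of G with respect to DEF: (1/5, 1/5, 3/5).
On side DE the F-coordinate is zero; dropping G's F-weight 3/5 and renormalizing the remaining 1/5 : 1/5 gives weights 1/2, 1/2 on D, E.
H = (1/2)·(-3, -6) + (1/2)·(-2, 4) = (-5/2, -1).

(-5/2, -1)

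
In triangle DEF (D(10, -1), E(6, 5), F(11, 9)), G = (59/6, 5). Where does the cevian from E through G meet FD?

(53/5, 5)

Barycentric coordinates of G with respect to DEF: (1/3, 1/6, 1/2).
On side FD the E-coordinate is zero; dropping G's E-weight 1/6 and renormalizing the remaining 1/2 : 1/3 gives weights 3/5, 2/5 on F, D.
H = (3/5)·(11, 9) + (2/5)·(10, -1) = (53/5, 5).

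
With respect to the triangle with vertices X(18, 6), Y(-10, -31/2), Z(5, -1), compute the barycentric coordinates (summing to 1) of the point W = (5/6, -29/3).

(5/6, 1, -5/6)

Signed area of the reference triangle: [XYZ] = ½·(18·(-31/2−(-1)) + (-10)·(-1−6) + 5·(6−(-31/2))) = ½·(-261 + 70 + 215/2) = -167/4.
[WYZ] = ½·((5/6)·(-31/2−(-1)) + (-10)·(-1−(-29/3)) + 5·(-29/3−(-31/2))) = ½·(-145/12 − 260/3 + 175/6) = -835/24, so the X-coordinate is (-835/24)/(-167/4) = 5/6.
[XWZ] = ½·(18·(-29/3−(-1)) + (5/6)·(-1−6) + 5·(6−(-29/3))) = ½·(-156 − 35/6 + 235/3) = -167/4, so the Y-coordinate is 1.
[XYW] = ½·(18·(-31/2−(-29/3)) + (-10)·(-29/3−6) + (5/6)·(6−(-31/2))) = ½·(-105 + 470/3 + 215/12) = 835/24, so the Z-coordinate is -5/6.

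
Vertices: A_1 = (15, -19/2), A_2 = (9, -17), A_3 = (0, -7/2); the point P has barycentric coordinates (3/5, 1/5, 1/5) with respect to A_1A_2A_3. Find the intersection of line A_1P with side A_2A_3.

(9/2, -41/4)

Line A_1P meets A_2A_3 where the A_1-coordinate vanishes; zeroing P's A_1-weight and renormalizing leaves A_2, A_3-weights 1/5 : 1/5 → (1/2, 1/2).
So Q = (1/2)·A_2 + (1/2)·A_3 = (9/2, -41/4).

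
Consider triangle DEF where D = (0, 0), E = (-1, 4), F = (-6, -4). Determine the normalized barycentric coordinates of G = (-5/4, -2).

Signed area of the reference triangle: [DEF] = ½·(0·(4−(-4)) + (-1)·(-4−0) + (-6)·(0−4)) = ½·(0 + 4 + 24) = 14.
[GEF] = ½·((-5/4)·(4−(-4)) + (-1)·(-4−(-2)) + (-6)·(-2−4)) = ½·(-10 + 2 + 36) = 14, so the D-coordinate is 14/14 = 1.
[DGF] = ½·(0·(-2−(-4)) + (-5/4)·(-4−0) + (-6)·(0−(-2))) = ½·(0 + 5 − 12) = -7/2, so the E-coordinate is -1/4.
[DEG] = ½·(0·(4−(-2)) + (-1)·(-2−0) + (-5/4)·(0−4)) = ½·(0 + 2 + 5) = 7/2, so the F-coordinate is 1/4.

(1, -1/4, 1/4)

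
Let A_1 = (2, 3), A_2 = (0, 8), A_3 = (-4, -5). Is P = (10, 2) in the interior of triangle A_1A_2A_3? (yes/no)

no

Barycentric coordinates of P: (77/23, -35/23, -19/23).
The three coordinates are positive, negative, negative; a point is interior exactly when all three are positive.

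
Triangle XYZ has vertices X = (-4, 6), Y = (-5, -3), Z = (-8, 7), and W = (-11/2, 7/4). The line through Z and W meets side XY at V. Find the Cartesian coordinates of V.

Barycentric coordinates of W with respect to XYZ: (1/4, 1/2, 1/4).
On side XY the Z-coordinate is zero; dropping W's Z-weight 1/4 and renormalizing the remaining 1/4 : 1/2 gives weights 1/3, 2/3 on X, Y.
V = (1/3)·(-4, 6) + (2/3)·(-5, -3) = (-14/3, 0).

(-14/3, 0)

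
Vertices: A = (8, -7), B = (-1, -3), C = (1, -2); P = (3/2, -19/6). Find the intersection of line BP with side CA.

(11/4, -13/4)

Barycentric coordinates of P with respect to ABC: (1/6, 1/3, 1/2).
On side CA the B-coordinate is zero; dropping P's B-weight 1/3 and renormalizing the remaining 1/2 : 1/6 gives weights 3/4, 1/4 on C, A.
Q = (3/4)·(1, -2) + (1/4)·(8, -7) = (11/4, -13/4).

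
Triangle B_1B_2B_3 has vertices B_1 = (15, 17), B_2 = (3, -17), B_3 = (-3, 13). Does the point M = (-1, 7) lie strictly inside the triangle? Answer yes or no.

yes

Barycentric coordinates of M: (2/47, 29/141, 106/141).
The three coordinates are positive, positive, positive; a point is interior exactly when all three are positive.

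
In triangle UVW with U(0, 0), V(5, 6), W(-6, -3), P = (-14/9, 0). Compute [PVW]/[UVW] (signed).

[UVW] = ½·(0·(6−(-3)) + 5·(-3−0) + (-6)·(0−6)) = ½·(0 − 15 + 36) = 21/2.
[PVW] = ½·((-14/9)·(6−(-3)) + 5·(-3−0) + (-6)·(0−6)) = ½·(-14 − 15 + 36) = 7/2, so the ratio is (7/2)/(21/2) = 1/3.

1/3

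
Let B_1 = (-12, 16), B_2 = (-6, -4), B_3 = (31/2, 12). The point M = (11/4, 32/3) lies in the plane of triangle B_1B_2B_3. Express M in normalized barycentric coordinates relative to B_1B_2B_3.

Signed area of the reference triangle: [B_1B_2B_3] = ½·((-12)·(-4−12) + (-6)·(12−16) + (31/2)·(16−(-4))) = ½·(192 + 24 + 310) = 263.
[MB_2B_3] = ½·((11/4)·(-4−12) + (-6)·(12−(32/3)) + (31/2)·(32/3−(-4))) = ½·(-44 − 8 + 682/3) = 263/3, so the B_1-coordinate is (263/3)/263 = 1/3.
[B_1MB_3] = ½·((-12)·(32/3−12) + (11/4)·(12−16) + (31/2)·(16−(32/3))) = ½·(16 − 11 + 248/3) = 263/6, so the B_2-coordinate is 1/6.
[B_1B_2M] = ½·((-12)·(-4−(32/3)) + (-6)·(32/3−16) + (11/4)·(16−(-4))) = ½·(176 + 32 + 55) = 263/2, so the B_3-coordinate is 1/2.
Check: 1/3 + 1/6 + 1/2 = 1.

(1/3, 1/6, 1/2)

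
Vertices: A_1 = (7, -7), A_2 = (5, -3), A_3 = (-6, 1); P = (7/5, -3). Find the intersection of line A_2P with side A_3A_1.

Barycentric coordinates of P with respect to A_1A_2A_3: (2/5, 1/5, 2/5).
On side A_3A_1 the A_2-coordinate is zero; dropping P's A_2-weight 1/5 and renormalizing the remaining 2/5 : 2/5 gives weights 1/2, 1/2 on A_3, A_1.
Q = (1/2)·(-6, 1) + (1/2)·(7, -7) = (1/2, -3).

(1/2, -3)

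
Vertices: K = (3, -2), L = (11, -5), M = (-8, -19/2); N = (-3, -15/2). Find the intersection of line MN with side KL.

(7, -7/2)

Barycentric coordinates of N with respect to KLM: (1/6, 1/6, 2/3).
On side KL the M-coordinate is zero; dropping N's M-weight 2/3 and renormalizing the remaining 1/6 : 1/6 gives weights 1/2, 1/2 on K, L.
J = (1/2)·(3, -2) + (1/2)·(11, -5) = (7, -7/2).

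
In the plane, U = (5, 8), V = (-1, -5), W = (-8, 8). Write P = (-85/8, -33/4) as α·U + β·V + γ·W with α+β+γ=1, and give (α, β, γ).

(-7/8, 5/4, 5/8)

Signed area of the reference triangle: [UVW] = ½·(5·(-5−8) + (-1)·(8−8) + (-8)·(8−(-5))) = ½·(-65 + 0 − 104) = -169/2.
[PVW] = ½·((-85/8)·(-5−8) + (-1)·(8−(-33/4)) + (-8)·(-33/4−(-5))) = ½·(1105/8 − 65/4 + 26) = 1183/16, so the U-coordinate is (1183/16)/(-169/2) = -7/8.
[UPW] = ½·(5·(-33/4−8) + (-85/8)·(8−8) + (-8)·(8−(-33/4))) = ½·(-325/4 + 0 − 130) = -845/8, so the V-coordinate is 5/4.
[UVP] = ½·(5·(-5−(-33/4)) + (-1)·(-33/4−8) + (-85/8)·(8−(-5))) = ½·(65/4 + 65/4 − 1105/8) = -845/16, so the W-coordinate is 5/8.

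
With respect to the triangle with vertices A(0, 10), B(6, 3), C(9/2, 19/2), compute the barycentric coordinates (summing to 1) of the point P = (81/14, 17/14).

(1/7, 9/7, -3/7)

Signed area of the reference triangle: [ABC] = ½·(0·(3−(19/2)) + 6·(19/2−10) + (9/2)·(10−3)) = ½·(0 − 3 + 63/2) = 57/4.
[PBC] = ½·((81/14)·(3−(19/2)) + 6·(19/2−(17/14)) + (9/2)·(17/14−3)) = ½·(-1053/28 + 348/7 − 225/28) = 57/28, so the A-coordinate is (57/28)/(57/4) = 1/7.
[APC] = ½·(0·(17/14−(19/2)) + (81/14)·(19/2−10) + (9/2)·(10−(17/14))) = ½·(0 − 81/28 + 1107/28) = 513/28, so the B-coordinate is 9/7.
[ABP] = ½·(0·(3−(17/14)) + 6·(17/14−10) + (81/14)·(10−3)) = ½·(0 − 369/7 + 81/2) = -171/28, so the C-coordinate is -3/7.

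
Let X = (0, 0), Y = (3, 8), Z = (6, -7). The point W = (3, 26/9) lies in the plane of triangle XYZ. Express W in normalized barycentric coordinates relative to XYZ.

(2/9, 5/9, 2/9)

Signed area of the reference triangle: [XYZ] = ½·(0·(8−(-7)) + 3·(-7−0) + 6·(0−8)) = ½·(0 − 21 − 48) = -69/2.
[WYZ] = ½·(3·(8−(-7)) + 3·(-7−(26/9)) + 6·(26/9−8)) = ½·(45 − 89/3 − 92/3) = -23/3, so the X-coordinate is (-23/3)/(-69/2) = 2/9.
[XWZ] = ½·(0·(26/9−(-7)) + 3·(-7−0) + 6·(0−(26/9))) = ½·(0 − 21 − 52/3) = -115/6, so the Y-coordinate is 5/9.
[XYW] = ½·(0·(8−(26/9)) + 3·(26/9−0) + 3·(0−8)) = ½·(0 + 26/3 − 24) = -23/3, so the Z-coordinate is 2/9.
Check: 2/9 + 5/9 + 2/9 = 1.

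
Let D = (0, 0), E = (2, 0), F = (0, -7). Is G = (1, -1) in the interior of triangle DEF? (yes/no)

Barycentric coordinates of G: (5/14, 1/2, 1/7).
The three coordinates are positive, positive, positive; a point is interior exactly when all three are positive.

yes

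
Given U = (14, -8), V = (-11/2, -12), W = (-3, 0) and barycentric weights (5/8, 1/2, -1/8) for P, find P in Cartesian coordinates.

(51/8, -11)

P = (5/8)·U + (1/2)·V + (-1/8)·W.
x-coordinate: (5/8)·14 + (1/2)·(-11/2) + (-1/8)·(-3) = 51/8.
y-coordinate: (5/8)·(-8) + (1/2)·(-12) + (-1/8)·0 = -11.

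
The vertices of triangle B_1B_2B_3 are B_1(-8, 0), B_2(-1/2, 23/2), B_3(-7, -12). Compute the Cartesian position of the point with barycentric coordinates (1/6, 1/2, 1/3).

(-47/12, 7/4)

M = (1/6)·B_1 + (1/2)·B_2 + (1/3)·B_3.
x-coordinate: (1/6)·(-8) + (1/2)·(-1/2) + (1/3)·(-7) = -47/12.
y-coordinate: (1/6)·0 + (1/2)·(23/2) + (1/3)·(-12) = 7/4.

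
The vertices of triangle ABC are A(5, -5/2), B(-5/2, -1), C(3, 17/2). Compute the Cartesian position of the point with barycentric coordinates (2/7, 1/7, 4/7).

(39/14, 4)

P = (2/7)·A + (1/7)·B + (4/7)·C.
x-coordinate: (2/7)·5 + (1/7)·(-5/2) + (4/7)·3 = 39/14.
y-coordinate: (2/7)·(-5/2) + (1/7)·(-1) + (4/7)·(17/2) = 4.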